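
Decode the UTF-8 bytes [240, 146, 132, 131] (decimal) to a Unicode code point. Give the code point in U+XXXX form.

U+12103

Leading byte 0xF0 = 11110000 matches 11110xxx → 4-byte sequence.
Byte 1: 0xF0 = 11110000, payload 000 (3 bits).
Byte 2: 0x92 = 10010010 (10xxxxxx ✓), payload 010010.
Byte 3: 0x84 = 10000100 (10xxxxxx ✓), payload 000100.
Byte 4: 0x83 = 10000011 (10xxxxxx ✓), payload 000011.
Concatenate: 000010010000100000011 = 0x12103 (21 bits → U+12103).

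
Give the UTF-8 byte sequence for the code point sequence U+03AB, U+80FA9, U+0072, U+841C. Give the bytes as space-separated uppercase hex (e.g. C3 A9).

CE AB F2 80 BE A9 72 E8 90 9C

U+03AB: 2-byte form → CE AB.
U+80FA9: 4-byte form → F2 80 BE A9.
U+0072: 1-byte form → 72.
U+841C: 3-byte form → E8 90 9C.
Concatenated (10 bytes): CE AB F2 80 BE A9 72 E8 90 9C.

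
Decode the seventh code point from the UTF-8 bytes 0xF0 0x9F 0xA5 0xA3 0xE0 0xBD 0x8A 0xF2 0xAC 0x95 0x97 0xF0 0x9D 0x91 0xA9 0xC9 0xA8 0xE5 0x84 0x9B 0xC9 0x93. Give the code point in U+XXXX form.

U+0253

Offset 0: leading byte 0xF0 = 11110000 → 4-byte char #1 = F0 9F A5 A3.
Offset 4: leading byte 0xE0 = 11100000 → 3-byte char #2 = E0 BD 8A.
Offset 7: leading byte 0xF2 = 11110010 → 4-byte char #3 = F2 AC 95 97.
Offset 11: leading byte 0xF0 = 11110000 → 4-byte char #4 = F0 9D 91 A9.
Offset 15: leading byte 0xC9 = 11001001 → 2-byte char #5 = C9 A8.
Offset 17: leading byte 0xE5 = 11100101 → 3-byte char #6 = E5 84 9B.
Offset 20: leading byte 0xC9 = 11001001 → 2-byte char #7 = C9 93.
Leading byte 0xC9 = 11001001 matches 110xxxxx → 2-byte sequence.
Byte 1: 0xC9 = 11001001, payload 01001 (5 bits).
Byte 2: 0x93 = 10010011 (10xxxxxx ✓), payload 010011.
Concatenate: 01001010011 = 0x253 (11 bits → U+0253).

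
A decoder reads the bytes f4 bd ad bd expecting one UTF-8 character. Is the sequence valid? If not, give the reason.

invalid (encodes a value above U+10FFFF)

Leading byte 0xF4 = 11110100 → 4-byte form.
Payload = 0x13DB7D, which exceeds U+10FFFF, the maximum Unicode code point. (Leading bytes F5–FF, or F4 followed by ≥ 0x90, are invalid.)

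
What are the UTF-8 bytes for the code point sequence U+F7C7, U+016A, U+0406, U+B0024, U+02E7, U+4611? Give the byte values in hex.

EF 9F 87 C5 AA D0 86 F2 B0 80 A4 CB A7 E4 98 91

U+F7C7: 3-byte form → EF 9F 87.
U+016A: 2-byte form → C5 AA.
U+0406: 2-byte form → D0 86.
U+B0024: 4-byte form → F2 B0 80 A4.
U+02E7: 2-byte form → CB A7.
U+4611: 3-byte form → E4 98 91.
Concatenated (16 bytes): EF 9F 87 C5 AA D0 86 F2 B0 80 A4 CB A7 E4 98 91.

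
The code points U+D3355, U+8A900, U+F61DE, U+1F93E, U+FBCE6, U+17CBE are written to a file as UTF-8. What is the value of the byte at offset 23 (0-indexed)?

0xBE

U+D3355 → 4-byte form F3 93 8D 95 at offsets 0–3.
U+8A900 → 4-byte form F2 8A A4 80 at offsets 4–7.
U+F61DE → 4-byte form F3 B6 87 9E at offsets 8–11.
U+1F93E → 4-byte form F0 9F A4 BE at offsets 12–15.
U+FBCE6 → 4-byte form F3 BB B3 A6 at offsets 16–19.
U+17CBE → 4-byte form F0 97 B2 BE at offsets 20–23.
Offset 23 falls in char 6's range; it's byte 4 of F0 97 B2 BE = 0xBE.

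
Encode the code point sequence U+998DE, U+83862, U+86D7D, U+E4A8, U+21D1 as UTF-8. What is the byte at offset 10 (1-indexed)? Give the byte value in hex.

1-indexed offset 10 is 0-indexed offset 9.
U+998DE → 4-byte form F2 99 A3 9E at offsets 0–3.
U+83862 → 4-byte form F2 83 A1 A2 at offsets 4–7.
U+86D7D → 4-byte form F2 86 B5 BD at offsets 8–11.
Offset 9 falls in char 3's range; it's byte 2 of F2 86 B5 BD = 0x86.

0x86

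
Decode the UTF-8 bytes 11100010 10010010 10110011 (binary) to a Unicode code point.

Leading byte 0xE2 = 11100010 matches 1110xxxx → 3-byte sequence.
Byte 1: 0xE2 = 11100010, payload 0010 (4 bits).
Byte 2: 0x92 = 10010010 (10xxxxxx ✓), payload 010010.
Byte 3: 0xB3 = 10110011 (10xxxxxx ✓), payload 110011.
Concatenate: 0010010010110011 = 0x24B3 (16 bits → U+24B3).

U+24B3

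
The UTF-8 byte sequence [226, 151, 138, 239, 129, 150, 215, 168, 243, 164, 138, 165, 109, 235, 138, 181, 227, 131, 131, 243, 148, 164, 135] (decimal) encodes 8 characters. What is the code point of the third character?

Offset 0: leading byte 0xE2 = 11100010 → 3-byte char #1 = E2 97 8A.
Offset 3: leading byte 0xEF = 11101111 → 3-byte char #2 = EF 81 96.
Offset 6: leading byte 0xD7 = 11010111 → 2-byte char #3 = D7 A8.
Leading byte 0xD7 = 11010111 matches 110xxxxx → 2-byte sequence.
Byte 1: 0xD7 = 11010111, payload 10111 (5 bits).
Byte 2: 0xA8 = 10101000 (10xxxxxx ✓), payload 101000.
Concatenate: 10111101000 = 0x5E8 (11 bits → U+05E8).

U+05E8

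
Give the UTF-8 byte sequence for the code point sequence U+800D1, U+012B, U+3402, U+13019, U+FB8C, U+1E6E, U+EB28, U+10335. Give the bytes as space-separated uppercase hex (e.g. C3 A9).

F2 80 83 91 C4 AB E3 90 82 F0 93 80 99 EF AE 8C E1 B9 AE EE AC A8 F0 90 8C B5

U+800D1: 4-byte form → F2 80 83 91.
U+012B: 2-byte form → C4 AB.
U+3402: 3-byte form → E3 90 82.
U+13019: 4-byte form → F0 93 80 99.
U+FB8C: 3-byte form → EF AE 8C.
U+1E6E: 3-byte form → E1 B9 AE.
U+EB28: 3-byte form → EE AC A8.
U+10335: 4-byte form → F0 90 8C B5.
Concatenated (26 bytes): F2 80 83 91 C4 AB E3 90 82 F0 93 80 99 EF AE 8C E1 B9 AE EE AC A8 F0 90 8C B5.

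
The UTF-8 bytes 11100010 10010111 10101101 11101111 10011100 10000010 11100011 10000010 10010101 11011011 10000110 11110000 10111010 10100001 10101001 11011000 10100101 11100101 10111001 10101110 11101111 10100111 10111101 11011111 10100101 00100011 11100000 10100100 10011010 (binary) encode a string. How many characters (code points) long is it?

Byte at offset 0: 0xE2 = 11100010 → 3-byte char (#1). Advance 3.
Byte at offset 3: 0xEF = 11101111 → 3-byte char (#2). Advance 3.
Byte at offset 6: 0xE3 = 11100011 → 3-byte char (#3). Advance 3.
Byte at offset 9: 0xDB = 11011011 → 2-byte char (#4). Advance 2.
Byte at offset 11: 0xF0 = 11110000 → 4-byte char (#5). Advance 4.
Byte at offset 15: 0xD8 = 11011000 → 2-byte char (#6). Advance 2.
Byte at offset 17: 0xE5 = 11100101 → 3-byte char (#7). Advance 3.
Byte at offset 20: 0xEF = 11101111 → 3-byte char (#8). Advance 3.
Byte at offset 23: 0xDF = 11011111 → 2-byte char (#9). Advance 2.
Byte at offset 25: 0x23 = 00100011 → 1-byte char (#10). Advance 1.
Byte at offset 26: 0xE0 = 11100000 → 3-byte char (#11). Advance 3.
Reached end at offset 29 after 11 code points.

11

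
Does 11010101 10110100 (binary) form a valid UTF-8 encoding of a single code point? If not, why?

Leading byte 0xD5 = 11010101 → 2-byte form.
Continuation bytes 0xB4=10110100 all match 10xxxxxx.
Decoded value 0x574 is ≥ 0x80 (shortest form) and not a surrogate.

valid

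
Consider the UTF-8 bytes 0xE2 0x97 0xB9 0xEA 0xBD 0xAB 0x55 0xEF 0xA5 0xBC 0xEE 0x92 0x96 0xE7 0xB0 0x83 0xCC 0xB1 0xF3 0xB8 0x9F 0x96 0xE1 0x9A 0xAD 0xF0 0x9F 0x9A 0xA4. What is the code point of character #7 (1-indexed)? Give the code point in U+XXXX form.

U+0331

Offset 0: leading byte 0xE2 = 11100010 → 3-byte char #1 = E2 97 B9.
Offset 3: leading byte 0xEA = 11101010 → 3-byte char #2 = EA BD AB.
Offset 6: leading byte 0x55 = 01010101 → 1-byte char #3 = 55.
Offset 7: leading byte 0xEF = 11101111 → 3-byte char #4 = EF A5 BC.
Offset 10: leading byte 0xEE = 11101110 → 3-byte char #5 = EE 92 96.
Offset 13: leading byte 0xE7 = 11100111 → 3-byte char #6 = E7 B0 83.
Offset 16: leading byte 0xCC = 11001100 → 2-byte char #7 = CC B1.
Leading byte 0xCC = 11001100 matches 110xxxxx → 2-byte sequence.
Byte 1: 0xCC = 11001100, payload 01100 (5 bits).
Byte 2: 0xB1 = 10110001 (10xxxxxx ✓), payload 110001.
Concatenate: 01100110001 = 0x331 (11 bits → U+0331).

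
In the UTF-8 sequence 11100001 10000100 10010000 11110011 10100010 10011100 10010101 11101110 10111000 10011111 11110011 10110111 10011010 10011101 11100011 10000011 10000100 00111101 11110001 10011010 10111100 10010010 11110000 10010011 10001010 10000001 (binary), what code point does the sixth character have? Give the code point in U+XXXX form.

Offset 0: leading byte 0xE1 = 11100001 → 3-byte char #1 = E1 84 90.
Offset 3: leading byte 0xF3 = 11110011 → 4-byte char #2 = F3 A2 9C 95.
Offset 7: leading byte 0xEE = 11101110 → 3-byte char #3 = EE B8 9F.
Offset 10: leading byte 0xF3 = 11110011 → 4-byte char #4 = F3 B7 9A 9D.
Offset 14: leading byte 0xE3 = 11100011 → 3-byte char #5 = E3 83 84.
Offset 17: leading byte 0x3D = 00111101 → 1-byte char #6 = 3D.
Leading byte 0x3D = 00111101 matches 0xxxxxxx → 1-byte sequence.
Byte 1: 0x3D = 00111101, payload 0111101 (7 bits).
Concatenate: 0111101 = 0x3D (7 bits → U+003D).

U+003D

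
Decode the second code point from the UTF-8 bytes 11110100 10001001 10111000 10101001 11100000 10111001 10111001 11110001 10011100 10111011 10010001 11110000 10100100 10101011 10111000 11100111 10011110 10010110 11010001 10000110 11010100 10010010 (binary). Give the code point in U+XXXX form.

U+0E79

Offset 0: leading byte 0xF4 = 11110100 → 4-byte char #1 = F4 89 B8 A9.
Offset 4: leading byte 0xE0 = 11100000 → 3-byte char #2 = E0 B9 B9.
Leading byte 0xE0 = 11100000 matches 1110xxxx → 3-byte sequence.
Byte 1: 0xE0 = 11100000, payload 0000 (4 bits).
Byte 2: 0xB9 = 10111001 (10xxxxxx ✓), payload 111001.
Byte 3: 0xB9 = 10111001 (10xxxxxx ✓), payload 111001.
Concatenate: 0000111001111001 = 0xE79 (16 bits → U+0E79).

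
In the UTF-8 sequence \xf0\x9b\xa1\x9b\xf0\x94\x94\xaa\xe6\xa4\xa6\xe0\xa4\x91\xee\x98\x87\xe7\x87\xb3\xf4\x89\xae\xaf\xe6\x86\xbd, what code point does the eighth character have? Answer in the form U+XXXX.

U+61BD

Offset 0: leading byte 0xF0 = 11110000 → 4-byte char #1 = F0 9B A1 9B.
Offset 4: leading byte 0xF0 = 11110000 → 4-byte char #2 = F0 94 94 AA.
Offset 8: leading byte 0xE6 = 11100110 → 3-byte char #3 = E6 A4 A6.
Offset 11: leading byte 0xE0 = 11100000 → 3-byte char #4 = E0 A4 91.
Offset 14: leading byte 0xEE = 11101110 → 3-byte char #5 = EE 98 87.
Offset 17: leading byte 0xE7 = 11100111 → 3-byte char #6 = E7 87 B3.
Offset 20: leading byte 0xF4 = 11110100 → 4-byte char #7 = F4 89 AE AF.
Offset 24: leading byte 0xE6 = 11100110 → 3-byte char #8 = E6 86 BD.
Leading byte 0xE6 = 11100110 matches 1110xxxx → 3-byte sequence.
Byte 1: 0xE6 = 11100110, payload 0110 (4 bits).
Byte 2: 0x86 = 10000110 (10xxxxxx ✓), payload 000110.
Byte 3: 0xBD = 10111101 (10xxxxxx ✓), payload 111101.
Concatenate: 0110000110111101 = 0x61BD (16 bits → U+61BD).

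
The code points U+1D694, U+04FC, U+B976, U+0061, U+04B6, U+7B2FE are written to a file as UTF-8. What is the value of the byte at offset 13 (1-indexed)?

0xF1

1-indexed offset 13 is 0-indexed offset 12.
U+1D694 → 4-byte form F0 9D 9A 94 at offsets 0–3.
U+04FC → 2-byte form D3 BC at offsets 4–5.
U+B976 → 3-byte form EB A5 B6 at offsets 6–8.
U+0061 → 1-byte form 61 at offsets 9–9.
U+04B6 → 2-byte form D2 B6 at offsets 10–11.
U+7B2FE → 4-byte form F1 BB 8B BE at offsets 12–15.
Offset 12 falls in char 6's range; it's byte 1 of F1 BB 8B BE = 0xF1.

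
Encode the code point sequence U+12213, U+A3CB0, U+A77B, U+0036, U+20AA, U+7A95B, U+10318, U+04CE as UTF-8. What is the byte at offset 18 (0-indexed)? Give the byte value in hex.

0x9B

U+12213 → 4-byte form F0 92 88 93 at offsets 0–3.
U+A3CB0 → 4-byte form F2 A3 B2 B0 at offsets 4–7.
U+A77B → 3-byte form EA 9D BB at offsets 8–10.
U+0036 → 1-byte form 36 at offsets 11–11.
U+20AA → 3-byte form E2 82 AA at offsets 12–14.
U+7A95B → 4-byte form F1 BA A5 9B at offsets 15–18.
Offset 18 falls in char 6's range; it's byte 4 of F1 BA A5 9B = 0x9B.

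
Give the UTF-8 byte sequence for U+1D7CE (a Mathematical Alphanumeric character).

F0 9D 9F 8E

U+1D7CE = 0x1D7CE = 120782 decimal. In range U+10000–U+10FFFF → 4-byte form: 11110xxx 10xxxxxx 10xxxxxx 10xxxxxx.
Binary (21 bits): 000011101011111001110.
Split 3+6+6+6: 000 | 011101 | 011111 | 001110.
Byte 1: 11110000 = 0xF0.
Byte 2: 10011101 = 0x9D.
Byte 3: 10011111 = 0x9F.
Byte 4: 10001110 = 0x8E.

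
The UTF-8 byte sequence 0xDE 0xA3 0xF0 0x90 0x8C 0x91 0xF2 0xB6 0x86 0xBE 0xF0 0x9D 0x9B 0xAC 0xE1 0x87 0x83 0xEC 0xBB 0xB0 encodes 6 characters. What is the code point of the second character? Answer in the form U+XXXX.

U+10311

Offset 0: leading byte 0xDE = 11011110 → 2-byte char #1 = DE A3.
Offset 2: leading byte 0xF0 = 11110000 → 4-byte char #2 = F0 90 8C 91.
Leading byte 0xF0 = 11110000 matches 11110xxx → 4-byte sequence.
Byte 1: 0xF0 = 11110000, payload 000 (3 bits).
Byte 2: 0x90 = 10010000 (10xxxxxx ✓), payload 010000.
Byte 3: 0x8C = 10001100 (10xxxxxx ✓), payload 001100.
Byte 4: 0x91 = 10010001 (10xxxxxx ✓), payload 010001.
Concatenate: 000010000001100010001 = 0x10311 (21 bits → U+10311).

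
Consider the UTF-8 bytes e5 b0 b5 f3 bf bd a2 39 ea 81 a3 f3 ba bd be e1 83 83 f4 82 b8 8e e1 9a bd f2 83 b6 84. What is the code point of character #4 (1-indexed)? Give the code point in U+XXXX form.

Offset 0: leading byte 0xE5 = 11100101 → 3-byte char #1 = E5 B0 B5.
Offset 3: leading byte 0xF3 = 11110011 → 4-byte char #2 = F3 BF BD A2.
Offset 7: leading byte 0x39 = 00111001 → 1-byte char #3 = 39.
Offset 8: leading byte 0xEA = 11101010 → 3-byte char #4 = EA 81 A3.
Leading byte 0xEA = 11101010 matches 1110xxxx → 3-byte sequence.
Byte 1: 0xEA = 11101010, payload 1010 (4 bits).
Byte 2: 0x81 = 10000001 (10xxxxxx ✓), payload 000001.
Byte 3: 0xA3 = 10100011 (10xxxxxx ✓), payload 100011.
Concatenate: 1010000001100011 = 0xA063 (16 bits → U+A063).

U+A063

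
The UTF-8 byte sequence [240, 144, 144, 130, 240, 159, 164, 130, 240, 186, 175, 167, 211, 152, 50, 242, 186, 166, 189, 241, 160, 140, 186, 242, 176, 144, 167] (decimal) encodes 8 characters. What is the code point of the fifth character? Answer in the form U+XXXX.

Offset 0: leading byte 0xF0 = 11110000 → 4-byte char #1 = F0 90 90 82.
Offset 4: leading byte 0xF0 = 11110000 → 4-byte char #2 = F0 9F A4 82.
Offset 8: leading byte 0xF0 = 11110000 → 4-byte char #3 = F0 BA AF A7.
Offset 12: leading byte 0xD3 = 11010011 → 2-byte char #4 = D3 98.
Offset 14: leading byte 0x32 = 00110010 → 1-byte char #5 = 32.
Leading byte 0x32 = 00110010 matches 0xxxxxxx → 1-byte sequence.
Byte 1: 0x32 = 00110010, payload 0110010 (7 bits).
Concatenate: 0110010 = 0x32 (7 bits → U+0032).

U+0032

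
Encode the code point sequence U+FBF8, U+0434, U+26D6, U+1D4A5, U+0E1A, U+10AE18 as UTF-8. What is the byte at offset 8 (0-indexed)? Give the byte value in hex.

U+FBF8 → 3-byte form EF AF B8 at offsets 0–2.
U+0434 → 2-byte form D0 B4 at offsets 3–4.
U+26D6 → 3-byte form E2 9B 96 at offsets 5–7.
U+1D4A5 → 4-byte form F0 9D 92 A5 at offsets 8–11.
Offset 8 falls in char 4's range; it's byte 1 of F0 9D 92 A5 = 0xF0.

0xF0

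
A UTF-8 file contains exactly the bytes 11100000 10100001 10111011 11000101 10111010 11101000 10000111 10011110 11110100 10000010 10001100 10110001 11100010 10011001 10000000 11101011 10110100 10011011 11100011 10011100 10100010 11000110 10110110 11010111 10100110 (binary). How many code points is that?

Byte at offset 0: 0xE0 = 11100000 → 3-byte char (#1). Advance 3.
Byte at offset 3: 0xC5 = 11000101 → 2-byte char (#2). Advance 2.
Byte at offset 5: 0xE8 = 11101000 → 3-byte char (#3). Advance 3.
Byte at offset 8: 0xF4 = 11110100 → 4-byte char (#4). Advance 4.
Byte at offset 12: 0xE2 = 11100010 → 3-byte char (#5). Advance 3.
Byte at offset 15: 0xEB = 11101011 → 3-byte char (#6). Advance 3.
Byte at offset 18: 0xE3 = 11100011 → 3-byte char (#7). Advance 3.
Byte at offset 21: 0xC6 = 11000110 → 2-byte char (#8). Advance 2.
Byte at offset 23: 0xD7 = 11010111 → 2-byte char (#9). Advance 2.
Reached end at offset 25 after 9 code points.

9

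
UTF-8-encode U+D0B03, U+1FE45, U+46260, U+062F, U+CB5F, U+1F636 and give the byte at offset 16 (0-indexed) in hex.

U+D0B03 → 4-byte form F3 90 AC 83 at offsets 0–3.
U+1FE45 → 4-byte form F0 9F B9 85 at offsets 4–7.
U+46260 → 4-byte form F1 86 89 A0 at offsets 8–11.
U+062F → 2-byte form D8 AF at offsets 12–13.
U+CB5F → 3-byte form EC AD 9F at offsets 14–16.
Offset 16 falls in char 5's range; it's byte 3 of EC AD 9F = 0x9F.

0x9F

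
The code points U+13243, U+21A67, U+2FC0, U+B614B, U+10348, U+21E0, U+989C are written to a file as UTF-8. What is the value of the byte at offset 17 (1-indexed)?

1-indexed offset 17 is 0-indexed offset 16.
U+13243 → 4-byte form F0 93 89 83 at offsets 0–3.
U+21A67 → 4-byte form F0 A1 A9 A7 at offsets 4–7.
U+2FC0 → 3-byte form E2 BF 80 at offsets 8–10.
U+B614B → 4-byte form F2 B6 85 8B at offsets 11–14.
U+10348 → 4-byte form F0 90 8D 88 at offsets 15–18.
Offset 16 falls in char 5's range; it's byte 2 of F0 90 8D 88 = 0x90.

0x90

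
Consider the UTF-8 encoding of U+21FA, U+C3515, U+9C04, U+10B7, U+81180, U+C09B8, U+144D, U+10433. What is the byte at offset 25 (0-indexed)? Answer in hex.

U+21FA → 3-byte form E2 87 BA at offsets 0–2.
U+C3515 → 4-byte form F3 83 94 95 at offsets 3–6.
U+9C04 → 3-byte form E9 B0 84 at offsets 7–9.
U+10B7 → 3-byte form E1 82 B7 at offsets 10–12.
U+81180 → 4-byte form F2 81 86 80 at offsets 13–16.
U+C09B8 → 4-byte form F3 80 A6 B8 at offsets 17–20.
U+144D → 3-byte form E1 91 8D at offsets 21–23.
U+10433 → 4-byte form F0 90 90 B3 at offsets 24–27.
Offset 25 falls in char 8's range; it's byte 2 of F0 90 90 B3 = 0x90.

0x90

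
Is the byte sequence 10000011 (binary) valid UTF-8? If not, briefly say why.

invalid (continuation byte with no leading byte)

Byte 0x83 = 10000011 has the form 10xxxxxx — a continuation byte — but there is no preceding leading byte.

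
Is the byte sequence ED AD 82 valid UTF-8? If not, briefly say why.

invalid (encodes a surrogate (U+D800–U+DFFF))

Structurally a 3-byte sequence; payload = 0xDB42.
But 0xDB42 is in U+D800–U+DFFF, the surrogate range. Surrogates are not Unicode scalar values and are forbidden in UTF-8.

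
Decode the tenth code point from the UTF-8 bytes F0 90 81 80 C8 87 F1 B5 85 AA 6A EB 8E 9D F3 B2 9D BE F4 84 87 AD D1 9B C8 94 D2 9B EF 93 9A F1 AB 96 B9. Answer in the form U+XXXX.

Offset 0: leading byte 0xF0 = 11110000 → 4-byte char #1 = F0 90 81 80.
Offset 4: leading byte 0xC8 = 11001000 → 2-byte char #2 = C8 87.
Offset 6: leading byte 0xF1 = 11110001 → 4-byte char #3 = F1 B5 85 AA.
Offset 10: leading byte 0x6A = 01101010 → 1-byte char #4 = 6A.
Offset 11: leading byte 0xEB = 11101011 → 3-byte char #5 = EB 8E 9D.
Offset 14: leading byte 0xF3 = 11110011 → 4-byte char #6 = F3 B2 9D BE.
Offset 18: leading byte 0xF4 = 11110100 → 4-byte char #7 = F4 84 87 AD.
Offset 22: leading byte 0xD1 = 11010001 → 2-byte char #8 = D1 9B.
Offset 24: leading byte 0xC8 = 11001000 → 2-byte char #9 = C8 94.
Offset 26: leading byte 0xD2 = 11010010 → 2-byte char #10 = D2 9B.
Leading byte 0xD2 = 11010010 matches 110xxxxx → 2-byte sequence.
Byte 1: 0xD2 = 11010010, payload 10010 (5 bits).
Byte 2: 0x9B = 10011011 (10xxxxxx ✓), payload 011011.
Concatenate: 10010011011 = 0x49B (11 bits → U+049B).

U+049B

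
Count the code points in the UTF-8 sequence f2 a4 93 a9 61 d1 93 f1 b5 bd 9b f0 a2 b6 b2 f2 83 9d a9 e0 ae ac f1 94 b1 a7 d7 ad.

9

Byte at offset 0: 0xF2 = 11110010 → 4-byte char (#1). Advance 4.
Byte at offset 4: 0x61 = 01100001 → 1-byte char (#2). Advance 1.
Byte at offset 5: 0xD1 = 11010001 → 2-byte char (#3). Advance 2.
Byte at offset 7: 0xF1 = 11110001 → 4-byte char (#4). Advance 4.
Byte at offset 11: 0xF0 = 11110000 → 4-byte char (#5). Advance 4.
Byte at offset 15: 0xF2 = 11110010 → 4-byte char (#6). Advance 4.
Byte at offset 19: 0xE0 = 11100000 → 3-byte char (#7). Advance 3.
Byte at offset 22: 0xF1 = 11110001 → 4-byte char (#8). Advance 4.
Byte at offset 26: 0xD7 = 11010111 → 2-byte char (#9). Advance 2.
Reached end at offset 28 after 9 code points.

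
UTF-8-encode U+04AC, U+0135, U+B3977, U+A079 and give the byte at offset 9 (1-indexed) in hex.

0xEA

1-indexed offset 9 is 0-indexed offset 8.
U+04AC → 2-byte form D2 AC at offsets 0–1.
U+0135 → 2-byte form C4 B5 at offsets 2–3.
U+B3977 → 4-byte form F2 B3 A5 B7 at offsets 4–7.
U+A079 → 3-byte form EA 81 B9 at offsets 8–10.
Offset 8 falls in char 4's range; it's byte 1 of EA 81 B9 = 0xEA.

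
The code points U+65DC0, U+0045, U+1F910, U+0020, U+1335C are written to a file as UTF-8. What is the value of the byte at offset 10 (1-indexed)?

1-indexed offset 10 is 0-indexed offset 9.
U+65DC0 → 4-byte form F1 A5 B7 80 at offsets 0–3.
U+0045 → 1-byte form 45 at offsets 4–4.
U+1F910 → 4-byte form F0 9F A4 90 at offsets 5–8.
U+0020 → 1-byte form 20 at offsets 9–9.
Offset 9 falls in char 4's range; it's byte 1 of 20 = 0x20.

0x20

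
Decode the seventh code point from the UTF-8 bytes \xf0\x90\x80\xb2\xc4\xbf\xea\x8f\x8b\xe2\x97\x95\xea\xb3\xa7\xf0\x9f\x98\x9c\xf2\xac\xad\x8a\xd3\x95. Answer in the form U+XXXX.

Offset 0: leading byte 0xF0 = 11110000 → 4-byte char #1 = F0 90 80 B2.
Offset 4: leading byte 0xC4 = 11000100 → 2-byte char #2 = C4 BF.
Offset 6: leading byte 0xEA = 11101010 → 3-byte char #3 = EA 8F 8B.
Offset 9: leading byte 0xE2 = 11100010 → 3-byte char #4 = E2 97 95.
Offset 12: leading byte 0xEA = 11101010 → 3-byte char #5 = EA B3 A7.
Offset 15: leading byte 0xF0 = 11110000 → 4-byte char #6 = F0 9F 98 9C.
Offset 19: leading byte 0xF2 = 11110010 → 4-byte char #7 = F2 AC AD 8A.
Leading byte 0xF2 = 11110010 matches 11110xxx → 4-byte sequence.
Byte 1: 0xF2 = 11110010, payload 010 (3 bits).
Byte 2: 0xAC = 10101100 (10xxxxxx ✓), payload 101100.
Byte 3: 0xAD = 10101101 (10xxxxxx ✓), payload 101101.
Byte 4: 0x8A = 10001010 (10xxxxxx ✓), payload 001010.
Concatenate: 010101100101101001010 = 0xACB4A (21 bits → U+ACB4A).

U+ACB4A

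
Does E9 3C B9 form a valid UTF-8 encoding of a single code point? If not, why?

Leading byte 0xE9 = 11101001 → 3-byte form.
Byte 2 is 0x3C = 00111100, which is not 10xxxxxx — expected a continuation byte.

invalid (non-continuation byte where continuation expected)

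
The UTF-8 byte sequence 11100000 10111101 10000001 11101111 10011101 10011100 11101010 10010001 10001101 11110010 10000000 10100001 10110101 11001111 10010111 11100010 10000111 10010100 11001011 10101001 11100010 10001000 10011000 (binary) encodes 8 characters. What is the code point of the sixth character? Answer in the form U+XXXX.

Offset 0: leading byte 0xE0 = 11100000 → 3-byte char #1 = E0 BD 81.
Offset 3: leading byte 0xEF = 11101111 → 3-byte char #2 = EF 9D 9C.
Offset 6: leading byte 0xEA = 11101010 → 3-byte char #3 = EA 91 8D.
Offset 9: leading byte 0xF2 = 11110010 → 4-byte char #4 = F2 80 A1 B5.
Offset 13: leading byte 0xCF = 11001111 → 2-byte char #5 = CF 97.
Offset 15: leading byte 0xE2 = 11100010 → 3-byte char #6 = E2 87 94.
Leading byte 0xE2 = 11100010 matches 1110xxxx → 3-byte sequence.
Byte 1: 0xE2 = 11100010, payload 0010 (4 bits).
Byte 2: 0x87 = 10000111 (10xxxxxx ✓), payload 000111.
Byte 3: 0x94 = 10010100 (10xxxxxx ✓), payload 010100.
Concatenate: 0010000111010100 = 0x21D4 (16 bits → U+21D4).

U+21D4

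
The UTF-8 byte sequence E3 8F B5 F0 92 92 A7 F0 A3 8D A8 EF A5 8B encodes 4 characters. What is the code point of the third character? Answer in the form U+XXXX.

U+23368

Offset 0: leading byte 0xE3 = 11100011 → 3-byte char #1 = E3 8F B5.
Offset 3: leading byte 0xF0 = 11110000 → 4-byte char #2 = F0 92 92 A7.
Offset 7: leading byte 0xF0 = 11110000 → 4-byte char #3 = F0 A3 8D A8.
Leading byte 0xF0 = 11110000 matches 11110xxx → 4-byte sequence.
Byte 1: 0xF0 = 11110000, payload 000 (3 bits).
Byte 2: 0xA3 = 10100011 (10xxxxxx ✓), payload 100011.
Byte 3: 0x8D = 10001101 (10xxxxxx ✓), payload 001101.
Byte 4: 0xA8 = 10101000 (10xxxxxx ✓), payload 101000.
Concatenate: 000100011001101101000 = 0x23368 (21 bits → U+23368).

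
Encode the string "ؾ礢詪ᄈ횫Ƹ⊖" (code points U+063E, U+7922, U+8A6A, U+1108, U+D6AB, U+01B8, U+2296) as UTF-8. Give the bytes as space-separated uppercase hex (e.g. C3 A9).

D8 BE E7 A4 A2 E8 A9 AA E1 84 88 ED 9A AB C6 B8 E2 8A 96

U+063E: 2-byte form → D8 BE.
U+7922: 3-byte form → E7 A4 A2.
U+8A6A: 3-byte form → E8 A9 AA.
U+1108: 3-byte form → E1 84 88.
U+D6AB: 3-byte form → ED 9A AB.
U+01B8: 2-byte form → C6 B8.
U+2296: 3-byte form → E2 8A 96.
Concatenated (19 bytes): D8 BE E7 A4 A2 E8 A9 AA E1 84 88 ED 9A AB C6 B8 E2 8A 96.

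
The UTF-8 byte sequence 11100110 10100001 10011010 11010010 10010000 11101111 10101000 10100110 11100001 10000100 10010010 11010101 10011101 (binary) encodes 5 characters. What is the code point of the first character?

Offset 0: leading byte 0xE6 = 11100110 → 3-byte char #1 = E6 A1 9A.
Leading byte 0xE6 = 11100110 matches 1110xxxx → 3-byte sequence.
Byte 1: 0xE6 = 11100110, payload 0110 (4 bits).
Byte 2: 0xA1 = 10100001 (10xxxxxx ✓), payload 100001.
Byte 3: 0x9A = 10011010 (10xxxxxx ✓), payload 011010.
Concatenate: 0110100001011010 = 0x685A (16 bits → U+685A).

U+685A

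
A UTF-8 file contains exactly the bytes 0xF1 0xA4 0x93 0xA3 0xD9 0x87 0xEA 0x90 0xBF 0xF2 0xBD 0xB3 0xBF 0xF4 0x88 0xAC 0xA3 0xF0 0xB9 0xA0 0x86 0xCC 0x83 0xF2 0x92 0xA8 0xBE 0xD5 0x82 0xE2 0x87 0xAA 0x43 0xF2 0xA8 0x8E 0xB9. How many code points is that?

Byte at offset 0: 0xF1 = 11110001 → 4-byte char (#1). Advance 4.
Byte at offset 4: 0xD9 = 11011001 → 2-byte char (#2). Advance 2.
Byte at offset 6: 0xEA = 11101010 → 3-byte char (#3). Advance 3.
Byte at offset 9: 0xF2 = 11110010 → 4-byte char (#4). Advance 4.
Byte at offset 13: 0xF4 = 11110100 → 4-byte char (#5). Advance 4.
Byte at offset 17: 0xF0 = 11110000 → 4-byte char (#6). Advance 4.
Byte at offset 21: 0xCC = 11001100 → 2-byte char (#7). Advance 2.
Byte at offset 23: 0xF2 = 11110010 → 4-byte char (#8). Advance 4.
Byte at offset 27: 0xD5 = 11010101 → 2-byte char (#9). Advance 2.
Byte at offset 29: 0xE2 = 11100010 → 3-byte char (#10). Advance 3.
Byte at offset 32: 0x43 = 01000011 → 1-byte char (#11). Advance 1.
Byte at offset 33: 0xF2 = 11110010 → 4-byte char (#12). Advance 4.
Reached end at offset 37 after 12 code points.

12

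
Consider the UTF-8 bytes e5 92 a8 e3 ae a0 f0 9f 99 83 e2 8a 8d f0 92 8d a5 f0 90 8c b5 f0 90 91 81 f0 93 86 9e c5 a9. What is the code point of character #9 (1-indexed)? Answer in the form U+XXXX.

U+0169

Offset 0: leading byte 0xE5 = 11100101 → 3-byte char #1 = E5 92 A8.
Offset 3: leading byte 0xE3 = 11100011 → 3-byte char #2 = E3 AE A0.
Offset 6: leading byte 0xF0 = 11110000 → 4-byte char #3 = F0 9F 99 83.
Offset 10: leading byte 0xE2 = 11100010 → 3-byte char #4 = E2 8A 8D.
Offset 13: leading byte 0xF0 = 11110000 → 4-byte char #5 = F0 92 8D A5.
Offset 17: leading byte 0xF0 = 11110000 → 4-byte char #6 = F0 90 8C B5.
Offset 21: leading byte 0xF0 = 11110000 → 4-byte char #7 = F0 90 91 81.
Offset 25: leading byte 0xF0 = 11110000 → 4-byte char #8 = F0 93 86 9E.
Offset 29: leading byte 0xC5 = 11000101 → 2-byte char #9 = C5 A9.
Leading byte 0xC5 = 11000101 matches 110xxxxx → 2-byte sequence.
Byte 1: 0xC5 = 11000101, payload 00101 (5 bits).
Byte 2: 0xA9 = 10101001 (10xxxxxx ✓), payload 101001.
Concatenate: 00101101001 = 0x169 (11 bits → U+0169).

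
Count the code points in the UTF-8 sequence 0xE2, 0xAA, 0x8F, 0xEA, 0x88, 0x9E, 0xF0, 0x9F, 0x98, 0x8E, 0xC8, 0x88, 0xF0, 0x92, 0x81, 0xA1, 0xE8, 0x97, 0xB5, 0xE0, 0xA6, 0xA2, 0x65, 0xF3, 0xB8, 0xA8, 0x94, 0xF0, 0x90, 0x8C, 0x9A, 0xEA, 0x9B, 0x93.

Byte at offset 0: 0xE2 = 11100010 → 3-byte char (#1). Advance 3.
Byte at offset 3: 0xEA = 11101010 → 3-byte char (#2). Advance 3.
Byte at offset 6: 0xF0 = 11110000 → 4-byte char (#3). Advance 4.
Byte at offset 10: 0xC8 = 11001000 → 2-byte char (#4). Advance 2.
Byte at offset 12: 0xF0 = 11110000 → 4-byte char (#5). Advance 4.
Byte at offset 16: 0xE8 = 11101000 → 3-byte char (#6). Advance 3.
Byte at offset 19: 0xE0 = 11100000 → 3-byte char (#7). Advance 3.
Byte at offset 22: 0x65 = 01100101 → 1-byte char (#8). Advance 1.
Byte at offset 23: 0xF3 = 11110011 → 4-byte char (#9). Advance 4.
Byte at offset 27: 0xF0 = 11110000 → 4-byte char (#10). Advance 4.
Byte at offset 31: 0xEA = 11101010 → 3-byte char (#11). Advance 3.
Reached end at offset 34 after 11 code points.

11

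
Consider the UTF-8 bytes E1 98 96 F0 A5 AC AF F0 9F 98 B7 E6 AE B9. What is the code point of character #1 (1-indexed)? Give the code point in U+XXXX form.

Offset 0: leading byte 0xE1 = 11100001 → 3-byte char #1 = E1 98 96.
Leading byte 0xE1 = 11100001 matches 1110xxxx → 3-byte sequence.
Byte 1: 0xE1 = 11100001, payload 0001 (4 bits).
Byte 2: 0x98 = 10011000 (10xxxxxx ✓), payload 011000.
Byte 3: 0x96 = 10010110 (10xxxxxx ✓), payload 010110.
Concatenate: 0001011000010110 = 0x1616 (16 bits → U+1616).

U+1616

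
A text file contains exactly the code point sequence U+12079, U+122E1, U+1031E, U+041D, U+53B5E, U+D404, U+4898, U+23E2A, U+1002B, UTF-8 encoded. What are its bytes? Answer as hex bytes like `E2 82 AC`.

U+12079: 4-byte form → F0 92 81 B9.
U+122E1: 4-byte form → F0 92 8B A1.
U+1031E: 4-byte form → F0 90 8C 9E.
U+041D: 2-byte form → D0 9D.
U+53B5E: 4-byte form → F1 93 AD 9E.
U+D404: 3-byte form → ED 90 84.
U+4898: 3-byte form → E4 A2 98.
U+23E2A: 4-byte form → F0 A3 B8 AA.
U+1002B: 4-byte form → F0 90 80 AB.
Concatenated (32 bytes): F0 92 81 B9 F0 92 8B A1 F0 90 8C 9E D0 9D F1 93 AD 9E ED 90 84 E4 A2 98 F0 A3 B8 AA F0 90 80 AB.

F0 92 81 B9 F0 92 8B A1 F0 90 8C 9E D0 9D F1 93 AD 9E ED 90 84 E4 A2 98 F0 A3 B8 AA F0 90 80 AB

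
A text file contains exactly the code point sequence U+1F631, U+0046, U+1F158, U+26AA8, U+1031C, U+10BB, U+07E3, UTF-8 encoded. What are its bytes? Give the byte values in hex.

U+1F631: 4-byte form → F0 9F 98 B1.
U+0046: 1-byte form → 46.
U+1F158: 4-byte form → F0 9F 85 98.
U+26AA8: 4-byte form → F0 A6 AA A8.
U+1031C: 4-byte form → F0 90 8C 9C.
U+10BB: 3-byte form → E1 82 BB.
U+07E3: 2-byte form → DF A3.
Concatenated (22 bytes): F0 9F 98 B1 46 F0 9F 85 98 F0 A6 AA A8 F0 90 8C 9C E1 82 BB DF A3.

F0 9F 98 B1 46 F0 9F 85 98 F0 A6 AA A8 F0 90 8C 9C E1 82 BB DF A3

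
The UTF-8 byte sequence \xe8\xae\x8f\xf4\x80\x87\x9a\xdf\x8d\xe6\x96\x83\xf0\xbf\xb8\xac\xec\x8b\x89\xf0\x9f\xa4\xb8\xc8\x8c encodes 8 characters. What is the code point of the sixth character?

U+C2C9

Offset 0: leading byte 0xE8 = 11101000 → 3-byte char #1 = E8 AE 8F.
Offset 3: leading byte 0xF4 = 11110100 → 4-byte char #2 = F4 80 87 9A.
Offset 7: leading byte 0xDF = 11011111 → 2-byte char #3 = DF 8D.
Offset 9: leading byte 0xE6 = 11100110 → 3-byte char #4 = E6 96 83.
Offset 12: leading byte 0xF0 = 11110000 → 4-byte char #5 = F0 BF B8 AC.
Offset 16: leading byte 0xEC = 11101100 → 3-byte char #6 = EC 8B 89.
Leading byte 0xEC = 11101100 matches 1110xxxx → 3-byte sequence.
Byte 1: 0xEC = 11101100, payload 1100 (4 bits).
Byte 2: 0x8B = 10001011 (10xxxxxx ✓), payload 001011.
Byte 3: 0x89 = 10001001 (10xxxxxx ✓), payload 001001.
Concatenate: 1100001011001001 = 0xC2C9 (16 bits → U+C2C9).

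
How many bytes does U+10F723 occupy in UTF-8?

4

U+10F723 = 0x10F723. UTF-8 uses 1 byte below 0x80, 2 below 0x800, 3 below 0x10000, 4 up to 0x10FFFF. 0x10F723 is in U+10000–U+10FFFF → 4 bytes.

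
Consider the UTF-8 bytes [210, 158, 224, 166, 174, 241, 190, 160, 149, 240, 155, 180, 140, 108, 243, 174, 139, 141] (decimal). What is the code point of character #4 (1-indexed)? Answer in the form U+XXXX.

U+1BD0C

Offset 0: leading byte 0xD2 = 11010010 → 2-byte char #1 = D2 9E.
Offset 2: leading byte 0xE0 = 11100000 → 3-byte char #2 = E0 A6 AE.
Offset 5: leading byte 0xF1 = 11110001 → 4-byte char #3 = F1 BE A0 95.
Offset 9: leading byte 0xF0 = 11110000 → 4-byte char #4 = F0 9B B4 8C.
Leading byte 0xF0 = 11110000 matches 11110xxx → 4-byte sequence.
Byte 1: 0xF0 = 11110000, payload 000 (3 bits).
Byte 2: 0x9B = 10011011 (10xxxxxx ✓), payload 011011.
Byte 3: 0xB4 = 10110100 (10xxxxxx ✓), payload 110100.
Byte 4: 0x8C = 10001100 (10xxxxxx ✓), payload 001100.
Concatenate: 000011011110100001100 = 0x1BD0C (21 bits → U+1BD0C).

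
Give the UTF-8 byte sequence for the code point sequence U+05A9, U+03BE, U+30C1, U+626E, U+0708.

U+05A9: 2-byte form → D6 A9.
U+03BE: 2-byte form → CE BE.
U+30C1: 3-byte form → E3 83 81.
U+626E: 3-byte form → E6 89 AE.
U+0708: 2-byte form → DC 88.
Concatenated (12 bytes): D6 A9 CE BE E3 83 81 E6 89 AE DC 88.

D6 A9 CE BE E3 83 81 E6 89 AE DC 88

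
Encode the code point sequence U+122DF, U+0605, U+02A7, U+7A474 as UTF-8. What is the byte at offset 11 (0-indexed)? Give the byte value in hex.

0xB4

U+122DF → 4-byte form F0 92 8B 9F at offsets 0–3.
U+0605 → 2-byte form D8 85 at offsets 4–5.
U+02A7 → 2-byte form CA A7 at offsets 6–7.
U+7A474 → 4-byte form F1 BA 91 B4 at offsets 8–11.
Offset 11 falls in char 4's range; it's byte 4 of F1 BA 91 B4 = 0xB4.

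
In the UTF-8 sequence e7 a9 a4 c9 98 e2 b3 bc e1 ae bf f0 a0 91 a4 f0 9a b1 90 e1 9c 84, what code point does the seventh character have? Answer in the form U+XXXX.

Offset 0: leading byte 0xE7 = 11100111 → 3-byte char #1 = E7 A9 A4.
Offset 3: leading byte 0xC9 = 11001001 → 2-byte char #2 = C9 98.
Offset 5: leading byte 0xE2 = 11100010 → 3-byte char #3 = E2 B3 BC.
Offset 8: leading byte 0xE1 = 11100001 → 3-byte char #4 = E1 AE BF.
Offset 11: leading byte 0xF0 = 11110000 → 4-byte char #5 = F0 A0 91 A4.
Offset 15: leading byte 0xF0 = 11110000 → 4-byte char #6 = F0 9A B1 90.
Offset 19: leading byte 0xE1 = 11100001 → 3-byte char #7 = E1 9C 84.
Leading byte 0xE1 = 11100001 matches 1110xxxx → 3-byte sequence.
Byte 1: 0xE1 = 11100001, payload 0001 (4 bits).
Byte 2: 0x9C = 10011100 (10xxxxxx ✓), payload 011100.
Byte 3: 0x84 = 10000100 (10xxxxxx ✓), payload 000100.
Concatenate: 0001011100000100 = 0x1704 (16 bits → U+1704).

U+1704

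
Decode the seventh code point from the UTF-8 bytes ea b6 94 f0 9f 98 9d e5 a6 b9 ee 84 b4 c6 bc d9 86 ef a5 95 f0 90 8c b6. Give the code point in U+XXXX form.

Offset 0: leading byte 0xEA = 11101010 → 3-byte char #1 = EA B6 94.
Offset 3: leading byte 0xF0 = 11110000 → 4-byte char #2 = F0 9F 98 9D.
Offset 7: leading byte 0xE5 = 11100101 → 3-byte char #3 = E5 A6 B9.
Offset 10: leading byte 0xEE = 11101110 → 3-byte char #4 = EE 84 B4.
Offset 13: leading byte 0xC6 = 11000110 → 2-byte char #5 = C6 BC.
Offset 15: leading byte 0xD9 = 11011001 → 2-byte char #6 = D9 86.
Offset 17: leading byte 0xEF = 11101111 → 3-byte char #7 = EF A5 95.
Leading byte 0xEF = 11101111 matches 1110xxxx → 3-byte sequence.
Byte 1: 0xEF = 11101111, payload 1111 (4 bits).
Byte 2: 0xA5 = 10100101 (10xxxxxx ✓), payload 100101.
Byte 3: 0x95 = 10010101 (10xxxxxx ✓), payload 010101.
Concatenate: 1111100101010101 = 0xF955 (16 bits → U+F955).

U+F955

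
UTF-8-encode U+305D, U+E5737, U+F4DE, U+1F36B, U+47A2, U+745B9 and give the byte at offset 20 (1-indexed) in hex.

0x96

1-indexed offset 20 is 0-indexed offset 19.
U+305D → 3-byte form E3 81 9D at offsets 0–2.
U+E5737 → 4-byte form F3 A5 9C B7 at offsets 3–6.
U+F4DE → 3-byte form EF 93 9E at offsets 7–9.
U+1F36B → 4-byte form F0 9F 8D AB at offsets 10–13.
U+47A2 → 3-byte form E4 9E A2 at offsets 14–16.
U+745B9 → 4-byte form F1 B4 96 B9 at offsets 17–20.
Offset 19 falls in char 6's range; it's byte 3 of F1 B4 96 B9 = 0x96.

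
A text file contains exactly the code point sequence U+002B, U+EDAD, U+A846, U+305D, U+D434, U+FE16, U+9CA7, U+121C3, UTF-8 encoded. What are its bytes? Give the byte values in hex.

U+002B: 1-byte form → 2B.
U+EDAD: 3-byte form → EE B6 AD.
U+A846: 3-byte form → EA A1 86.
U+305D: 3-byte form → E3 81 9D.
U+D434: 3-byte form → ED 90 B4.
U+FE16: 3-byte form → EF B8 96.
U+9CA7: 3-byte form → E9 B2 A7.
U+121C3: 4-byte form → F0 92 87 83.
Concatenated (23 bytes): 2B EE B6 AD EA A1 86 E3 81 9D ED 90 B4 EF B8 96 E9 B2 A7 F0 92 87 83.

2B EE B6 AD EA A1 86 E3 81 9D ED 90 B4 EF B8 96 E9 B2 A7 F0 92 87 83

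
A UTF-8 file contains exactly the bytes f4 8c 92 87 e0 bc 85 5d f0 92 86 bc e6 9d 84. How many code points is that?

5

Byte at offset 0: 0xF4 = 11110100 → 4-byte char (#1). Advance 4.
Byte at offset 4: 0xE0 = 11100000 → 3-byte char (#2). Advance 3.
Byte at offset 7: 0x5D = 01011101 → 1-byte char (#3). Advance 1.
Byte at offset 8: 0xF0 = 11110000 → 4-byte char (#4). Advance 4.
Byte at offset 12: 0xE6 = 11100110 → 3-byte char (#5). Advance 3.
Reached end at offset 15 after 5 code points.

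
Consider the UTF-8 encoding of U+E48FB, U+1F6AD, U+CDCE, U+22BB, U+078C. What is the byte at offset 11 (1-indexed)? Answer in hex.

1-indexed offset 11 is 0-indexed offset 10.
U+E48FB → 4-byte form F3 A4 A3 BB at offsets 0–3.
U+1F6AD → 4-byte form F0 9F 9A AD at offsets 4–7.
U+CDCE → 3-byte form EC B7 8E at offsets 8–10.
Offset 10 falls in char 3's range; it's byte 3 of EC B7 8E = 0x8E.

0x8E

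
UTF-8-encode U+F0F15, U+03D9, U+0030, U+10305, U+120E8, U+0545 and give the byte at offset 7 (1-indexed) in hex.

0x30

1-indexed offset 7 is 0-indexed offset 6.
U+F0F15 → 4-byte form F3 B0 BC 95 at offsets 0–3.
U+03D9 → 2-byte form CF 99 at offsets 4–5.
U+0030 → 1-byte form 30 at offsets 6–6.
Offset 6 falls in char 3's range; it's byte 1 of 30 = 0x30.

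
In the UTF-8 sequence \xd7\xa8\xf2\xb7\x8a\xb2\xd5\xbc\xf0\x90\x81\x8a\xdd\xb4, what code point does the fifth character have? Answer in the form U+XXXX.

U+0774

Offset 0: leading byte 0xD7 = 11010111 → 2-byte char #1 = D7 A8.
Offset 2: leading byte 0xF2 = 11110010 → 4-byte char #2 = F2 B7 8A B2.
Offset 6: leading byte 0xD5 = 11010101 → 2-byte char #3 = D5 BC.
Offset 8: leading byte 0xF0 = 11110000 → 4-byte char #4 = F0 90 81 8A.
Offset 12: leading byte 0xDD = 11011101 → 2-byte char #5 = DD B4.
Leading byte 0xDD = 11011101 matches 110xxxxx → 2-byte sequence.
Byte 1: 0xDD = 11011101, payload 11101 (5 bits).
Byte 2: 0xB4 = 10110100 (10xxxxxx ✓), payload 110100.
Concatenate: 11101110100 = 0x774 (11 bits → U+0774).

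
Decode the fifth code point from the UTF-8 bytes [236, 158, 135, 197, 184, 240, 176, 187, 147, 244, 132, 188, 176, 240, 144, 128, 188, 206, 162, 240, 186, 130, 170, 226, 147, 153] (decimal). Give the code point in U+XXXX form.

U+1003C

Offset 0: leading byte 0xEC = 11101100 → 3-byte char #1 = EC 9E 87.
Offset 3: leading byte 0xC5 = 11000101 → 2-byte char #2 = C5 B8.
Offset 5: leading byte 0xF0 = 11110000 → 4-byte char #3 = F0 B0 BB 93.
Offset 9: leading byte 0xF4 = 11110100 → 4-byte char #4 = F4 84 BC B0.
Offset 13: leading byte 0xF0 = 11110000 → 4-byte char #5 = F0 90 80 BC.
Leading byte 0xF0 = 11110000 matches 11110xxx → 4-byte sequence.
Byte 1: 0xF0 = 11110000, payload 000 (3 bits).
Byte 2: 0x90 = 10010000 (10xxxxxx ✓), payload 010000.
Byte 3: 0x80 = 10000000 (10xxxxxx ✓), payload 000000.
Byte 4: 0xBC = 10111100 (10xxxxxx ✓), payload 111100.
Concatenate: 000010000000000111100 = 0x1003C (21 bits → U+1003C).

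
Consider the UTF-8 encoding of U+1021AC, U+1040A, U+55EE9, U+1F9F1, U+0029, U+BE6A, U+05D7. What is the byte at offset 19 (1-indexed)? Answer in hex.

0xB9

1-indexed offset 19 is 0-indexed offset 18.
U+1021AC → 4-byte form F4 82 86 AC at offsets 0–3.
U+1040A → 4-byte form F0 90 90 8A at offsets 4–7.
U+55EE9 → 4-byte form F1 95 BB A9 at offsets 8–11.
U+1F9F1 → 4-byte form F0 9F A7 B1 at offsets 12–15.
U+0029 → 1-byte form 29 at offsets 16–16.
U+BE6A → 3-byte form EB B9 AA at offsets 17–19.
Offset 18 falls in char 6's range; it's byte 2 of EB B9 AA = 0xB9.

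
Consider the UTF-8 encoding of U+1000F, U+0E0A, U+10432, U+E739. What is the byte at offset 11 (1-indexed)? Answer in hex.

1-indexed offset 11 is 0-indexed offset 10.
U+1000F → 4-byte form F0 90 80 8F at offsets 0–3.
U+0E0A → 3-byte form E0 B8 8A at offsets 4–6.
U+10432 → 4-byte form F0 90 90 B2 at offsets 7–10.
Offset 10 falls in char 3's range; it's byte 4 of F0 90 90 B2 = 0xB2.

0xB2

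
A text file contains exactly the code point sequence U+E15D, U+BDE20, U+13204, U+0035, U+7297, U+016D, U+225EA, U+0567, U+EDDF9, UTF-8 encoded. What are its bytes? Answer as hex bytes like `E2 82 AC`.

U+E15D: 3-byte form → EE 85 9D.
U+BDE20: 4-byte form → F2 BD B8 A0.
U+13204: 4-byte form → F0 93 88 84.
U+0035: 1-byte form → 35.
U+7297: 3-byte form → E7 8A 97.
U+016D: 2-byte form → C5 AD.
U+225EA: 4-byte form → F0 A2 97 AA.
U+0567: 2-byte form → D5 A7.
U+EDDF9: 4-byte form → F3 AD B7 B9.
Concatenated (27 bytes): EE 85 9D F2 BD B8 A0 F0 93 88 84 35 E7 8A 97 C5 AD F0 A2 97 AA D5 A7 F3 AD B7 B9.

EE 85 9D F2 BD B8 A0 F0 93 88 84 35 E7 8A 97 C5 AD F0 A2 97 AA D5 A7 F3 AD B7 B9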